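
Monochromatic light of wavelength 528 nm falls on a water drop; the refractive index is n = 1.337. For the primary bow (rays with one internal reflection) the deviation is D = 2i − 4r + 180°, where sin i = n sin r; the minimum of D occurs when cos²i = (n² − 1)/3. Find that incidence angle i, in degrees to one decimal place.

cos²i = (1.337² − 1)/3 = (1.78757 − 1)/3 = 0.26252.
cos i = 0.51237, so i = 59.178°.

59.2°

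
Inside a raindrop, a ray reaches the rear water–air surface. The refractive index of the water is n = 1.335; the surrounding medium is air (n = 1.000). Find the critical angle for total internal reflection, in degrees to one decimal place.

48.5°

sin θ_c = n_air / n = 1.000 / 1.335 = 0.7491.
θ_c = arcsin(0.7491) = 48.51°.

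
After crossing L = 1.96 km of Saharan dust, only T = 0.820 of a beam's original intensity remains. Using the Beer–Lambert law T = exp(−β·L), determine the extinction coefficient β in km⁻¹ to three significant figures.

0.101 km⁻¹

Beer–Lambert: T = exp(−βL) ⇒ β = −ln(T)/L = −ln(0.820)/1.96 = 0.1985/1.96 = 0.1013 km⁻¹.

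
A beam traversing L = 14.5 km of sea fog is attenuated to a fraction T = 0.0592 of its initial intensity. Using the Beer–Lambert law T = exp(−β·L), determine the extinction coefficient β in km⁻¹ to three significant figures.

0.195 km⁻¹

Beer–Lambert: T = exp(−βL) ⇒ β = −ln(T)/L = −ln(0.0592)/14.5 = 2.8268/14.5 = 0.195 km⁻¹.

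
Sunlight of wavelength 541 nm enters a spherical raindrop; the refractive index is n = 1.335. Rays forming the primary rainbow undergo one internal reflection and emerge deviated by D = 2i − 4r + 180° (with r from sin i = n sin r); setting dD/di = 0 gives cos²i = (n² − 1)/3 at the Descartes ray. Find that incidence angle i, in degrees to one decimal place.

59.3°

cos²i = (1.335² − 1)/3 = (1.78222 − 1)/3 = 0.26074.
cos i = 0.51063, so i = 59.294°.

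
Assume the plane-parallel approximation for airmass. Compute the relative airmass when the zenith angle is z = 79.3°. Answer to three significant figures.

5.39

X = sec z = 1/cos 79.3° = 1/0.1857 = 5.3860.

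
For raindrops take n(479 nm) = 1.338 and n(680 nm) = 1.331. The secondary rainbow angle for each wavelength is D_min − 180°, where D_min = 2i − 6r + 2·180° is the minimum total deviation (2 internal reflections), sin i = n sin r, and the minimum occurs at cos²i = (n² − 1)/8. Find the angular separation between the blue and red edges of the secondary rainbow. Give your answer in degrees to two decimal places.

1.83°

At 479 nm (n = 1.338): cos²i = 0.09878 → i = 71.682°, r = 45.195°, D_min = 232.193°, rainbow angle = 52.193°.
At 680 nm (n = 1.331): cos²i = 0.09645 → i = 71.907°, r = 45.575°, D_min = 230.365°, rainbow angle = 50.365°.
Angular width = |52.193° − 50.365°| = 1.828°.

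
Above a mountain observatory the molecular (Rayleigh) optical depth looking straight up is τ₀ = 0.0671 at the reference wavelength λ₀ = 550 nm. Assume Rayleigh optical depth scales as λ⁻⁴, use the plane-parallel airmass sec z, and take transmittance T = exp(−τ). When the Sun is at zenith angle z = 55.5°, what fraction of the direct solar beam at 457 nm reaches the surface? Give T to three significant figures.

sec 55.5° = 1.7655.
τ = 0.0671 × (550/457)⁴ × 1.7655 = 0.0671 × 2.0979 × 1.7655 = 0.2485.
T = exp(−0.2485) = 0.7799.

0.780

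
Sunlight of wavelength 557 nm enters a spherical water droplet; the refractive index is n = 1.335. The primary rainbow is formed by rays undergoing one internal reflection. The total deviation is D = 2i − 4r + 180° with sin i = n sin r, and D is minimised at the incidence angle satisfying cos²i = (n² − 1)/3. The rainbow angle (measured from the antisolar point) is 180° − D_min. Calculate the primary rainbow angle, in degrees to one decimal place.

41.8°

cos²i = (1.78222 − 1)/3 = 0.26074; i = arccos(0.51063) = 59.294°.
sin r = sin 59.294°/1.335 = 0.64405; r = 40.094°.
D_min = 2·59.294° − 4·40.094° + 180° = 138.212°.
Rainbow angle = 180° − D_min = 41.788°.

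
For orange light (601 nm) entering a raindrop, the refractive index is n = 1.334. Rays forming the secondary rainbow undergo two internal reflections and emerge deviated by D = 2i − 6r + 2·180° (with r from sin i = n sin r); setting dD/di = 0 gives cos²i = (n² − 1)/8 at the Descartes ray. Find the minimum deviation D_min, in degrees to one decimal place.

cos²i = (1.77956 − 1)/8 = 0.09744; i = arccos(0.31216) = 71.810°.
sin r = sin 71.810°/1.334 = 0.71217; r = 45.411°.
D_min = 2·71.810° − 6·45.411° + 360° = 231.153°.

231.2°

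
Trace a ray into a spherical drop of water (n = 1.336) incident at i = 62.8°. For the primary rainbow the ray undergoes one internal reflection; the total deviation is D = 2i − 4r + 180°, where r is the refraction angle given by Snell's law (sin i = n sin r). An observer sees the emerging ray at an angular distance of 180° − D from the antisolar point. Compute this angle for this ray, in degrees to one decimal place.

sin r = sin 62.8° / 1.336 = 0.8894/1.336 = 0.6657; r = 41.74°.
D = 2·62.8° − 4·41.74° + 180° = 125.60° − 166.95° + 180° = 138.65°.
Angle from antisolar point = 180° − D = 41.35°.

41.4°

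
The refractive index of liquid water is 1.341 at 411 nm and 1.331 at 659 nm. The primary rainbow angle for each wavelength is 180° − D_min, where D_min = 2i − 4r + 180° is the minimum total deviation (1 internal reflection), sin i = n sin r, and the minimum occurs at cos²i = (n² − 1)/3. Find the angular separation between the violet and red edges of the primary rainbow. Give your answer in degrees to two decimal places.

1.44°

At 411 nm (n = 1.341): cos²i = 0.26609 → i = 58.946°, r = 39.705°, D_min = 139.071°, rainbow angle = 40.929°.
At 659 nm (n = 1.331): cos²i = 0.25719 → i = 59.527°, r = 40.356°, D_min = 137.630°, rainbow angle = 42.370°.
Angular width = |40.929° − 42.370°| = 1.441°.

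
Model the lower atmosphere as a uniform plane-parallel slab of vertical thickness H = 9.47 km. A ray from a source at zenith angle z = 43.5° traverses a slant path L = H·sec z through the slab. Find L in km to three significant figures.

13.1 km

sec z = 1/cos 43.5° = 1.3786.
L = 9.47 × 1.3786 = 13.055 km.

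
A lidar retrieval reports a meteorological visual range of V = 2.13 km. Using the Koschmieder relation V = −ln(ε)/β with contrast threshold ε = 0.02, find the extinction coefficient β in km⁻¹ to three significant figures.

1.84 km⁻¹

β = −ln(0.02) / V = 3.912 / 2.13 = 1.8366 km⁻¹.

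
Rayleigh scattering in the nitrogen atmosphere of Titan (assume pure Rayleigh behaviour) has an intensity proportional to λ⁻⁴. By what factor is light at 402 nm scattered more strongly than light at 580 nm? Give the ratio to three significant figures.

4.33

Rayleigh scattering ∝ λ⁻⁴, so the ratio of coefficients is the inverse fourth power of the wavelength ratio.
σ(402)/σ(580) = (580/402)⁴ = (1.4428)⁴ = 4.333.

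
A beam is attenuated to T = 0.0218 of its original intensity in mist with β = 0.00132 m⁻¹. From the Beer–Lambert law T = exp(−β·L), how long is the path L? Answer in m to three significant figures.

2900 m

Beer–Lambert: T = exp(−βL) ⇒ L = −ln(T)/β = −ln(0.0218)/0.00132 = 3.8258/0.00132 = 2898 m.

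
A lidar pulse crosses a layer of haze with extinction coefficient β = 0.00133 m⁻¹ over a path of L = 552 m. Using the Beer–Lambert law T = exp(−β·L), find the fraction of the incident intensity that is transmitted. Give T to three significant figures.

0.480

τ = β·L = 0.00133 × 552 = 0.7342.
T = exp(−0.7342) = 0.4799.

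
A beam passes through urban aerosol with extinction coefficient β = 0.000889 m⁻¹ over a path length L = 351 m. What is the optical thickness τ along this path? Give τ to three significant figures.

τ = β·L = 0.000889 × 351 = 0.3120.

0.312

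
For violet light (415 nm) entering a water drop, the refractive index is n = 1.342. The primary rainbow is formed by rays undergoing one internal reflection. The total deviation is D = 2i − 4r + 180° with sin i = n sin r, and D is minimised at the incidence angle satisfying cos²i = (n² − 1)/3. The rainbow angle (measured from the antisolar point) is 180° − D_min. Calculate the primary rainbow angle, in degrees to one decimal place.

cos²i = (1.80096 − 1)/3 = 0.26699; i = arccos(0.51671) = 58.888°.
sin r = sin 58.888°/1.342 = 0.63797; r = 39.641°.
D_min = 2·58.888° − 4·39.641° + 180° = 139.213°.
Rainbow angle = 180° − D_min = 40.787°.

40.8°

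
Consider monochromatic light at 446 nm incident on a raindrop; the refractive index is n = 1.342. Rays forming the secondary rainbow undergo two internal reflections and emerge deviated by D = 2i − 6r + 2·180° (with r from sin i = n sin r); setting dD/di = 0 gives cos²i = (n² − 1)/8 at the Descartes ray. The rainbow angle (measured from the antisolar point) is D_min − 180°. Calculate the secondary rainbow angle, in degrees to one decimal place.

53.2°

cos²i = (1.80096 − 1)/8 = 0.10012; i = arccos(0.31642) = 71.554°.
sin r = sin 71.554°/1.342 = 0.70687; r = 44.981°.
D_min = 2·71.554° − 6·44.981° + 360° = 233.222°.
Rainbow angle = D_min − 180° = 53.222°.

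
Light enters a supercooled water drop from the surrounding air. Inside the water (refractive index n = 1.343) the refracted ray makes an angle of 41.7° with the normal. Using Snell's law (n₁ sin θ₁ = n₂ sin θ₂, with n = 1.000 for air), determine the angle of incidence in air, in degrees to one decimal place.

Snell: sin θ_i = n · sin θ_r = 1.343 × sin 41.7° = 1.343 × 0.6652 = 0.8934.
θ_i = arcsin(0.8934) = 63.30°.

63.3°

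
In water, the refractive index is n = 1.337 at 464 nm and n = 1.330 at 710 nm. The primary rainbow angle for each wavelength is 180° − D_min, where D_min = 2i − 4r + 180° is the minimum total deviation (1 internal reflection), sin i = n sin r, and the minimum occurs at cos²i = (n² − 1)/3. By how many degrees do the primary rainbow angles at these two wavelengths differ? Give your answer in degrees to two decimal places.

1.02°

At 464 nm (n = 1.337): cos²i = 0.26252 → i = 59.178°, r = 39.964°, D_min = 138.500°, rainbow angle = 41.500°.
At 710 nm (n = 1.330): cos²i = 0.25630 → i = 59.585°, r = 40.422°, D_min = 137.484°, rainbow angle = 42.516°.
Angular width = |41.500° − 42.516°| = 1.016°.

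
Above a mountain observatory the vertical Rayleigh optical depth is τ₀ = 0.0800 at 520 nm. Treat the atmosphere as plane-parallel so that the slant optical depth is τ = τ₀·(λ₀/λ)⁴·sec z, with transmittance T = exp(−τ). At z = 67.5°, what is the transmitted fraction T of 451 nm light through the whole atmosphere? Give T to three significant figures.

sec 67.5° = 2.6131.
τ = 0.0800 × (520/451)⁴ × 2.6131 = 0.0800 × 1.7673 × 2.6131 = 0.3695.
T = exp(−0.3695) = 0.6911.

0.691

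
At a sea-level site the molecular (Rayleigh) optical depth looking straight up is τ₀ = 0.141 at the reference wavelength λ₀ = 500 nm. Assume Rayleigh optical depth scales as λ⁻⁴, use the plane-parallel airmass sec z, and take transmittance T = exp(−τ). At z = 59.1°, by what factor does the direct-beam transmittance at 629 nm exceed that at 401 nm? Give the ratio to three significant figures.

Airmass: sec 59.1° = 1.9473.
τ(629 nm) = 0.141 × (500/629)⁴ × 1.9473 = 0.141 × 0.3993 × 1.9473 = 0.1096.
τ(401 nm) = 0.141 × (500/401)⁴ × 1.9473 = 0.141 × 2.4171 × 1.9473 = 0.6637.
T(629)/T(401) = exp(τ_B − τ_A) = exp(0.5540) = 1.7403.

1.74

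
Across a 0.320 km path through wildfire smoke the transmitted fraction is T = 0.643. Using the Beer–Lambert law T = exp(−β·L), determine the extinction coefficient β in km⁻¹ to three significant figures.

Beer–Lambert: T = exp(−βL) ⇒ β = −ln(T)/L = −ln(0.643)/0.320 = 0.4416/0.320 = 1.38 km⁻¹.

1.38 km⁻¹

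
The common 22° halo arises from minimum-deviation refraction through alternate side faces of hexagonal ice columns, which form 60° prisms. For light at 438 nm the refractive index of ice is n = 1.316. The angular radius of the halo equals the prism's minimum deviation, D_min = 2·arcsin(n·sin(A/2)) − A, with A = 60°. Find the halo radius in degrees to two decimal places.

n·sin(A/2) = 1.316 × sin 30° = 1.316 × 0.5000 = 0.6580.
D_min = 2·arcsin(0.6580) − 60° = 2 × 41.148° − 60° = 22.295°.

22.30°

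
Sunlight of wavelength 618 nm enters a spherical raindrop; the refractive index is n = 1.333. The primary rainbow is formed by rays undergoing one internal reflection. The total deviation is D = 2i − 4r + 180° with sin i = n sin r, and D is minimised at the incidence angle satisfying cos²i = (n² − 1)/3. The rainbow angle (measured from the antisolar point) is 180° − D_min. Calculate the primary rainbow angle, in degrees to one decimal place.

42.1°

cos²i = (1.77689 − 1)/3 = 0.25896; i = arccos(0.50888) = 59.410°.
sin r = sin 59.410°/1.333 = 0.64579; r = 40.225°.
D_min = 2·59.410° − 4·40.225° + 180° = 137.922°.
Rainbow angle = 180° − D_min = 42.078°.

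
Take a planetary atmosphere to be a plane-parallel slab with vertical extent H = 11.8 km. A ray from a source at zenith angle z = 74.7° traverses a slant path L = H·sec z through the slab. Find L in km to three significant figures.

sec z = 1/cos 74.7° = 3.7897.
L = 11.8 × 3.7897 = 44.718 km.

44.7 km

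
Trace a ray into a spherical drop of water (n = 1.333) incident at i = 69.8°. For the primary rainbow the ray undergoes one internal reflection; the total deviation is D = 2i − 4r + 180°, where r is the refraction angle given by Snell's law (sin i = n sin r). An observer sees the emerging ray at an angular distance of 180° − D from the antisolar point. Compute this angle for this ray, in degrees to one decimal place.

sin r = sin 69.8° / 1.333 = 0.9385/1.333 = 0.7040; r = 44.75°.
D = 2·69.8° − 4·44.75° + 180° = 139.60° − 179.01° + 180° = 140.59°.
Angle from antisolar point = 180° − D = 39.41°.

39.4°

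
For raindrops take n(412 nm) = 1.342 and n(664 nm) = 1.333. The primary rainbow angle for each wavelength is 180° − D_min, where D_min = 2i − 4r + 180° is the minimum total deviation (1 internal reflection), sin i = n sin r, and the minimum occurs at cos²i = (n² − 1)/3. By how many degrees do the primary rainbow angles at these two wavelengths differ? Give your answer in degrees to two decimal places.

At 412 nm (n = 1.342): cos²i = 0.26699 → i = 58.888°, r = 39.641°, D_min = 139.213°, rainbow angle = 40.787°.
At 664 nm (n = 1.333): cos²i = 0.25896 → i = 59.410°, r = 40.225°, D_min = 137.922°, rainbow angle = 42.078°.
Angular width = |40.787° − 42.078°| = 1.291°.

1.29°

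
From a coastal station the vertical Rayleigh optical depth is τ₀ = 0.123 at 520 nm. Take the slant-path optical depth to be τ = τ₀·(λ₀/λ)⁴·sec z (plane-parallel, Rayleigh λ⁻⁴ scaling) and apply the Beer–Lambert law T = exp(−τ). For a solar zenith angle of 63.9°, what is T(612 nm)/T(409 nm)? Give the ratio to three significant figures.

1.79

Airmass: sec 63.9° = 2.2730.
τ(612 nm) = 0.123 × (520/612)⁴ × 2.2730 = 0.123 × 0.5212 × 2.2730 = 0.1457.
τ(409 nm) = 0.123 × (520/409)⁴ × 2.2730 = 0.123 × 2.6129 × 2.2730 = 0.7305.
T(612)/T(409) = exp(τ_B − τ_A) = exp(0.5848) = 1.7946.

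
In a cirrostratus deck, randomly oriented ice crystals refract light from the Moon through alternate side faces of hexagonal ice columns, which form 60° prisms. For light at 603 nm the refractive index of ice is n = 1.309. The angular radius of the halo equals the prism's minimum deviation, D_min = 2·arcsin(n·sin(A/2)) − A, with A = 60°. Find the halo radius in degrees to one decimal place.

n·sin(A/2) = 1.309 × sin 30° = 1.309 × 0.5000 = 0.6545.
D_min = 2·arcsin(0.6545) − 60° = 2 × 40.882° − 60° = 21.763°.

21.8°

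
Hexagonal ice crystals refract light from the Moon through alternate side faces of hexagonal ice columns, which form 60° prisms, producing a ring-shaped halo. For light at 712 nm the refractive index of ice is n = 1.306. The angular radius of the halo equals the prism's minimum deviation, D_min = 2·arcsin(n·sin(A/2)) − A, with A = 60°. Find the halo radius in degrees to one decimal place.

21.5°

n·sin(A/2) = 1.306 × sin 30° = 1.306 × 0.5000 = 0.6530.
D_min = 2·arcsin(0.6530) − 60° = 2 × 40.768° − 60° = 21.536°.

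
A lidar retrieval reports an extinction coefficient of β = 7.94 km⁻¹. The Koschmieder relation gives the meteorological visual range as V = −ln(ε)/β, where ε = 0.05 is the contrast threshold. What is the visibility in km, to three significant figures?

0.377 km

V = −ln(0.05) / 7.94 = 2.996 / 7.94 = 0.3773 km.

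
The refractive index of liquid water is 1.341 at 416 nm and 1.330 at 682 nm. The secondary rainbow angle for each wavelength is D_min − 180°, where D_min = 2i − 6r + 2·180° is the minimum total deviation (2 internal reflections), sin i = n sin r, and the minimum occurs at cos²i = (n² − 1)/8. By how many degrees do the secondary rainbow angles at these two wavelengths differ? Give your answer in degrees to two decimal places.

At 416 nm (n = 1.341): cos²i = 0.09979 → i = 71.586°, r = 45.034°, D_min = 232.966°, rainbow angle = 52.966°.
At 682 nm (n = 1.330): cos²i = 0.09611 → i = 71.940°, r = 45.630°, D_min = 230.101°, rainbow angle = 50.101°.
Angular width = |52.966° − 50.101°| = 2.865°.

2.86°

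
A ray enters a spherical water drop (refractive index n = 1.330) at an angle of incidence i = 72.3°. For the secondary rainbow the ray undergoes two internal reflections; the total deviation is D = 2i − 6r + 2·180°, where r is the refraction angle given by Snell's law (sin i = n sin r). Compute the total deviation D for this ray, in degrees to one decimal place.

230.1°

sin r = sin 72.3° / 1.330 = 0.9527/1.330 = 0.7163; r = 45.75°.
D = 2·72.3° − 6·45.75° + 2·180° = 144.60° − 274.49° + 360° = 230.11°.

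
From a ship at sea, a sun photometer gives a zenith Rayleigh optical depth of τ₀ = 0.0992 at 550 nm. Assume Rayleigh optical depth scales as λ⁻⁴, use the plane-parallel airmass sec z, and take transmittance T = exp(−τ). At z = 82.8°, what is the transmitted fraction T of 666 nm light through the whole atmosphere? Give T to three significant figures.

0.692

sec 82.8° = 7.9787.
τ = 0.0992 × (550/666)⁴ × 7.9787 = 0.0992 × 0.4651 × 7.9787 = 0.3681.
T = exp(−0.3681) = 0.6920.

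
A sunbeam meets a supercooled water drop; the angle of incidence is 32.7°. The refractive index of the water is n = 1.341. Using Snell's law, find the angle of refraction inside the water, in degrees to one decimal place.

23.8°

Snell: sin θ_r = sin θ_i / n = sin 32.7° / 1.341 = 0.5402 / 1.341 = 0.4029.
θ_r = arcsin(0.4029) = 23.76°.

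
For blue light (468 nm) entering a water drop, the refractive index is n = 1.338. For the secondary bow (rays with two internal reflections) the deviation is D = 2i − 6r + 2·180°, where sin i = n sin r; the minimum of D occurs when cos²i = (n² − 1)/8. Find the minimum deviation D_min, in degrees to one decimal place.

cos²i = (1.79024 − 1)/8 = 0.09878; i = arccos(0.31429) = 71.682°.
sin r = sin 71.682°/1.338 = 0.70951; r = 45.195°.
D_min = 2·71.682° − 6·45.195° + 360° = 232.193°.

232.2°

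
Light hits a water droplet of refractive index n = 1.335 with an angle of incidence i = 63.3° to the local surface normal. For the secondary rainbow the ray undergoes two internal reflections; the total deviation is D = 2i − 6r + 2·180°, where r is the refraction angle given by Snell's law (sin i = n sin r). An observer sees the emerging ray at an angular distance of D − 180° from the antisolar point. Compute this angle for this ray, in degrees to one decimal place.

sin r = sin 63.3° / 1.335 = 0.8934/1.335 = 0.6692; r = 42.00°.
D = 2·63.3° − 6·42.00° + 2·180° = 126.60° − 252.03° + 360° = 234.57°.
Angle from antisolar point = D − 180° = 54.57°.

54.6°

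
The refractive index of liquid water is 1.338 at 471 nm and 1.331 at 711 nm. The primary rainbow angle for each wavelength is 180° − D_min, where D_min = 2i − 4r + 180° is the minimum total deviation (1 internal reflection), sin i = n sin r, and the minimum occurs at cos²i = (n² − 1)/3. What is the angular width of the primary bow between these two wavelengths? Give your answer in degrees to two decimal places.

1.01°

At 471 nm (n = 1.338): cos²i = 0.26341 → i = 59.120°, r = 39.899°, D_min = 138.643°, rainbow angle = 41.357°.
At 711 nm (n = 1.331): cos²i = 0.25719 → i = 59.527°, r = 40.356°, D_min = 137.630°, rainbow angle = 42.370°.
Angular width = |41.357° − 42.370°| = 1.013°.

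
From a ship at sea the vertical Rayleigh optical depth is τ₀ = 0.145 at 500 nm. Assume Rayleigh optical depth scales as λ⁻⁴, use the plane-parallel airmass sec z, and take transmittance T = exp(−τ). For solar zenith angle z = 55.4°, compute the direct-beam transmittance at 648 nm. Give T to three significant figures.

sec 55.4° = 1.7610.
τ = 0.145 × (500/648)⁴ × 1.7610 = 0.145 × 0.3545 × 1.7610 = 0.0905.
T = exp(−0.0905) = 0.9135.

0.913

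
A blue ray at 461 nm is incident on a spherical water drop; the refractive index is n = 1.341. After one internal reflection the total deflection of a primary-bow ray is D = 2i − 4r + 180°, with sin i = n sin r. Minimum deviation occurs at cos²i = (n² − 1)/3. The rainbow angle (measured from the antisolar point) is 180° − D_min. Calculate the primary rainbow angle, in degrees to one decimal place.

cos²i = (1.79828 − 1)/3 = 0.26609; i = arccos(0.51584) = 58.946°.
sin r = sin 58.946°/1.341 = 0.63884; r = 39.705°.
D_min = 2·58.946° − 4·39.705° + 180° = 139.071°.
Rainbow angle = 180° − D_min = 40.929°.

40.9°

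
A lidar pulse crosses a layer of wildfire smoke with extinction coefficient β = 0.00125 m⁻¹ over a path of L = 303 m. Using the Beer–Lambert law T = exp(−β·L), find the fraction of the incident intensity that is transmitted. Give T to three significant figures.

0.685

τ = β·L = 0.00125 × 303 = 0.3788.
T = exp(−0.3788) = 0.6847.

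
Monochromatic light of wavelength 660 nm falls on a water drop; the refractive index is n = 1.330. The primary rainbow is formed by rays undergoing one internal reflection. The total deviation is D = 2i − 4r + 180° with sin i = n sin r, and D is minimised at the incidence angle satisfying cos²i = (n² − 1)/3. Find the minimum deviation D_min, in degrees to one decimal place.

137.5°

cos²i = (1.76890 − 1)/3 = 0.25630; i = arccos(0.50626) = 59.585°.
sin r = sin 59.585°/1.330 = 0.64841; r = 40.422°.
D_min = 2·59.585° − 4·40.422° + 180° = 137.484°.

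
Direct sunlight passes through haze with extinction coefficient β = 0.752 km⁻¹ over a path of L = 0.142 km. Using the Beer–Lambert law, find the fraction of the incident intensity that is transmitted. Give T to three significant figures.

0.899

τ = β·L = 0.752 × 0.142 = 0.1068.
T = exp(−0.1068) = 0.8987.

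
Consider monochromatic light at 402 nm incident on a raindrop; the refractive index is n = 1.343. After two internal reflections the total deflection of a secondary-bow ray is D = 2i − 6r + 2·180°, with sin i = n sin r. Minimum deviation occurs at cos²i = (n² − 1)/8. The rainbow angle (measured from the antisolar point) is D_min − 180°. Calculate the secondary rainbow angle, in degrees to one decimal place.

53.5°

cos²i = (1.80365 − 1)/8 = 0.10046; i = arccos(0.31695) = 71.522°.
sin r = sin 71.522°/1.343 = 0.70621; r = 44.928°.
D_min = 2·71.522° − 6·44.928° + 360° = 233.478°.
Rainbow angle = D_min − 180° = 53.478°.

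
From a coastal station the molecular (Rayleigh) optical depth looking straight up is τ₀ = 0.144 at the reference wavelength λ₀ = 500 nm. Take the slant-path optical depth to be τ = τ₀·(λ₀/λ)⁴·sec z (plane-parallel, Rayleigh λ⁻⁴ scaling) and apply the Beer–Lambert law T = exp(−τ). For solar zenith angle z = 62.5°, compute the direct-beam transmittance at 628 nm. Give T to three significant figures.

sec 62.5° = 2.1657.
τ = 0.144 × (500/628)⁴ × 2.1657 = 0.144 × 0.4018 × 2.1657 = 0.1253.
T = exp(−0.1253) = 0.8822.

0.882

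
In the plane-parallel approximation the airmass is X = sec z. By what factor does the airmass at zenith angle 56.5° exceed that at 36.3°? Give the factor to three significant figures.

X(56.5°)/X(36.3°) = sec 56.5° / sec 36.3° = cos 36.3° / cos 56.5° = 0.8059/0.5519 = 1.4602.

1.46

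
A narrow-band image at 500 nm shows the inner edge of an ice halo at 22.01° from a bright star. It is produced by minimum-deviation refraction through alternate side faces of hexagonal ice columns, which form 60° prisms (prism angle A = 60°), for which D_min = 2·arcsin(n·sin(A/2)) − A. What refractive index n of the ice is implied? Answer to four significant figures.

Rearranging: n = sin((D_min + A)/2) / sin(A/2).
(D_min + A)/2 = (22.01° + 60°)/2 = 41.005°.
n = sin 41.005° / sin 30° = 0.6561 / 0.5000 = 1.3122.

1.312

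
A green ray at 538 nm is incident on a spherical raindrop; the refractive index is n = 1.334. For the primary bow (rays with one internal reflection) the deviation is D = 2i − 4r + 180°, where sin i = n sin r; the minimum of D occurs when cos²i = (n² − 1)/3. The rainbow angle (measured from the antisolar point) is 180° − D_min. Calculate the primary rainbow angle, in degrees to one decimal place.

41.9°

cos²i = (1.77956 − 1)/3 = 0.25985; i = arccos(0.50976) = 59.352°.
sin r = sin 59.352°/1.334 = 0.64492; r = 40.159°.
D_min = 2·59.352° − 4·40.159° + 180° = 138.067°.
Rainbow angle = 180° − D_min = 41.933°.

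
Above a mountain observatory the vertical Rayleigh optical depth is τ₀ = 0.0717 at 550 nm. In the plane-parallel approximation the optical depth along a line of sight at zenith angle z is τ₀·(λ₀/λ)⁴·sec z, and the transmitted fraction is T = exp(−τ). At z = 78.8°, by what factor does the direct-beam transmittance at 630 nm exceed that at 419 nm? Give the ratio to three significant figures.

2.41

Airmass: sec 78.8° = 5.1484.
τ(630 nm) = 0.0717 × (550/630)⁴ × 5.1484 = 0.0717 × 0.5809 × 5.1484 = 0.2144.
τ(419 nm) = 0.0717 × (550/419)⁴ × 5.1484 = 0.0717 × 2.9689 × 5.1484 = 1.0959.
T(630)/T(419) = exp(τ_B − τ_A) = exp(0.8815) = 2.4146.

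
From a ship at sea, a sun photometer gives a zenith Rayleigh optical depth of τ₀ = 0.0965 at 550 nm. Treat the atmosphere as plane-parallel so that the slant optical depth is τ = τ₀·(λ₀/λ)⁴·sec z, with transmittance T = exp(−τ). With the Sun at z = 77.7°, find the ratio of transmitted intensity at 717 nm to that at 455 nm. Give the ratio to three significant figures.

Airmass: sec 77.7° = 4.6942.
τ(717 nm) = 0.0965 × (550/717)⁴ × 4.6942 = 0.0965 × 0.3462 × 4.6942 = 0.1568.
τ(455 nm) = 0.0965 × (550/455)⁴ × 4.6942 = 0.0965 × 2.1350 × 4.6942 = 0.9671.
T(717)/T(455) = exp(τ_B − τ_A) = exp(0.8103) = 2.2486.

2.25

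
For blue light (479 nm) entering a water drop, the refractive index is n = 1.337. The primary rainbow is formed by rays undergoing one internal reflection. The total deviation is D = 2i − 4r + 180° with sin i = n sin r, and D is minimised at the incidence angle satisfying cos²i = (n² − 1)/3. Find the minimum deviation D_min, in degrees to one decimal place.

138.5°

cos²i = (1.78757 − 1)/3 = 0.26252; i = arccos(0.51237) = 59.178°.
sin r = sin 59.178°/1.337 = 0.64231; r = 39.964°.
D_min = 2·59.178° − 4·39.964° + 180° = 138.500°.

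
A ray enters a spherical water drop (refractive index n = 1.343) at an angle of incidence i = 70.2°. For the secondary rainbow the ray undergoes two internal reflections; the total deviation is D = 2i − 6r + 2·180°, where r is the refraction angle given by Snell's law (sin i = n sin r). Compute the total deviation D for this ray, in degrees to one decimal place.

233.6°

sin r = sin 70.2° / 1.343 = 0.9409/1.343 = 0.7006; r = 44.47°.
D = 2·70.2° − 6·44.47° + 2·180° = 140.40° − 266.84° + 360° = 233.56°.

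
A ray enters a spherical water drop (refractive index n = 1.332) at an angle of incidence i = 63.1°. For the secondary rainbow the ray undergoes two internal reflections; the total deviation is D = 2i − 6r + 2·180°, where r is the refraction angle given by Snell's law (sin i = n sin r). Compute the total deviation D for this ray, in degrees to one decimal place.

sin r = sin 63.1° / 1.332 = 0.8918/1.332 = 0.6695; r = 42.03°.
D = 2·63.1° − 6·42.03° + 2·180° = 126.20° − 252.18° + 360° = 234.02°.

234.0°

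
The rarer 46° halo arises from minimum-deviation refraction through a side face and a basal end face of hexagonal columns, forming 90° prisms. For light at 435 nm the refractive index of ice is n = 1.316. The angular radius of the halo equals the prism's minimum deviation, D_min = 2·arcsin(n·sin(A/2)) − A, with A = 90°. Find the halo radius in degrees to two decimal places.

47.04°

n·sin(A/2) = 1.316 × sin 45° = 1.316 × 0.7071 = 0.9306.
D_min = 2·arcsin(0.9306) − 90° = 2 × 68.521° − 90° = 47.042°.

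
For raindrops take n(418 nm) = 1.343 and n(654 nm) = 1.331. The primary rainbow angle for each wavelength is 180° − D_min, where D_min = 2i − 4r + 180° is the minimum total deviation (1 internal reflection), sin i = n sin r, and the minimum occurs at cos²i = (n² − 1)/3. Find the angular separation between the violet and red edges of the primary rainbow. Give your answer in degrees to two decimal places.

1.72°

At 418 nm (n = 1.343): cos²i = 0.26788 → i = 58.830°, r = 39.577°, D_min = 139.354°, rainbow angle = 40.646°.
At 654 nm (n = 1.331): cos²i = 0.25719 → i = 59.527°, r = 40.356°, D_min = 137.630°, rainbow angle = 42.370°.
Angular width = |40.646° − 42.370°| = 1.724°.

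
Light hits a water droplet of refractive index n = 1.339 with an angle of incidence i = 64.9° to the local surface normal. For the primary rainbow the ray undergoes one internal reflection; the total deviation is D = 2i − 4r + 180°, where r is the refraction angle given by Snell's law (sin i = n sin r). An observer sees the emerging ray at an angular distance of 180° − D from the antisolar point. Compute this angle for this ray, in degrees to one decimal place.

sin r = sin 64.9° / 1.339 = 0.9056/1.339 = 0.6763; r = 42.56°.
D = 2·64.9° − 4·42.56° + 180° = 129.80° − 170.22° + 180° = 139.58°.
Angle from antisolar point = 180° − D = 40.42°.

40.4°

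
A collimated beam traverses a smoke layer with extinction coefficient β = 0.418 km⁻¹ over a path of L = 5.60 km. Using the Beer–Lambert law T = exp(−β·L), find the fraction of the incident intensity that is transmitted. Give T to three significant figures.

0.0963

τ = β·L = 0.418 × 5.60 = 2.3408.
T = exp(−2.3408) = 0.0963.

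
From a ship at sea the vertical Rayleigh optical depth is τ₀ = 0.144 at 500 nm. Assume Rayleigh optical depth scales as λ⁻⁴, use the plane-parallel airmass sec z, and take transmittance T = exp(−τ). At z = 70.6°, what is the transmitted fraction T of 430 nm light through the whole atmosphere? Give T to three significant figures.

sec 70.6° = 3.0106.
τ = 0.144 × (500/430)⁴ × 3.0106 = 0.144 × 1.8281 × 3.0106 = 0.7925.
T = exp(−0.7925) = 0.4527.

0.453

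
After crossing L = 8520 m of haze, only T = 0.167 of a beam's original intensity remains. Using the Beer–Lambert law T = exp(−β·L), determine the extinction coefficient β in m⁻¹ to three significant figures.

Beer–Lambert: T = exp(−βL) ⇒ β = −ln(T)/L = −ln(0.167)/8520 = 1.7898/8520 = 0.0002101 m⁻¹.

0.000210 m⁻¹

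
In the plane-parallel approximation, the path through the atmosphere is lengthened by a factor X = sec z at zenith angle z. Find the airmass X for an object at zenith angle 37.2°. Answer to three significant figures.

X = sec z = 1/cos 37.2° = 1/0.7965 = 1.2554.

1.26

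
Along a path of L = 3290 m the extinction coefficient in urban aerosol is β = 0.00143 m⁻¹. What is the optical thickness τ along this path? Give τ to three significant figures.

4.70

τ = β·L = 0.00143 × 3290 = 4.7047.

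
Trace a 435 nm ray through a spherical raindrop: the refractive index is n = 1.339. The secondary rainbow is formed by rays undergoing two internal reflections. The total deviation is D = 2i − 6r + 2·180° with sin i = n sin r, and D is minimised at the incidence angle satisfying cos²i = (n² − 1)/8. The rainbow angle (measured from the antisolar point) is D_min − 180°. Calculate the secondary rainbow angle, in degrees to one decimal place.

52.5°

cos²i = (1.79292 − 1)/8 = 0.09912; i = arccos(0.31483) = 71.650°.
sin r = sin 71.650°/1.339 = 0.70885; r = 45.141°.
D_min = 2·71.650° − 6·45.141° + 360° = 232.451°.
Rainbow angle = D_min − 180° = 52.451°.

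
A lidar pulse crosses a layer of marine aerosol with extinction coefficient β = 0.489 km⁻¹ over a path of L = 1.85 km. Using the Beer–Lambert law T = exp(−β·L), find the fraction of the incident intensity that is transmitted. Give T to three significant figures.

0.405

τ = β·L = 0.489 × 1.85 = 0.9047.
T = exp(−0.9047) = 0.4047.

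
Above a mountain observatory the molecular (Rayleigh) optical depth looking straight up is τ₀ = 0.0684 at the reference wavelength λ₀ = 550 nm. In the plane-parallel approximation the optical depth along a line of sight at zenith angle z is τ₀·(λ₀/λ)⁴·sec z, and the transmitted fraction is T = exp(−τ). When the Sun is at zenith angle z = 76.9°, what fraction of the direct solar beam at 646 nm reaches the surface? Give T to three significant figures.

0.853

sec 76.9° = 4.4121.
τ = 0.0684 × (550/646)⁴ × 4.4121 = 0.0684 × 0.5254 × 4.4121 = 0.1586.
T = exp(−0.1586) = 0.8534.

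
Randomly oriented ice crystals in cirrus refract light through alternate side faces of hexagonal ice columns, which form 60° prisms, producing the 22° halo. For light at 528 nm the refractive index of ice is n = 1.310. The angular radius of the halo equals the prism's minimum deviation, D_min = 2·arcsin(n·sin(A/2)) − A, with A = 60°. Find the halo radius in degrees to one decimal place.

21.8°

n·sin(A/2) = 1.310 × sin 30° = 1.310 × 0.5000 = 0.6550.
D_min = 2·arcsin(0.6550) − 60° = 2 × 40.920° − 60° = 21.839°.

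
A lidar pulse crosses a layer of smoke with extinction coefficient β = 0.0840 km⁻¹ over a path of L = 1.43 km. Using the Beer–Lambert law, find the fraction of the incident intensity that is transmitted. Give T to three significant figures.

0.887

τ = β·L = 0.0840 × 1.43 = 0.1201.
T = exp(−0.1201) = 0.8868.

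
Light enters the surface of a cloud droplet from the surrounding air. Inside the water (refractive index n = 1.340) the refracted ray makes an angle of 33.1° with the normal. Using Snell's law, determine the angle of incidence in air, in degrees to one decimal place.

47.0°

Snell: sin θ_i = n · sin θ_r = 1.340 × sin 33.1° = 1.340 × 0.5461 = 0.7318.
θ_i = arcsin(0.7318) = 47.04°.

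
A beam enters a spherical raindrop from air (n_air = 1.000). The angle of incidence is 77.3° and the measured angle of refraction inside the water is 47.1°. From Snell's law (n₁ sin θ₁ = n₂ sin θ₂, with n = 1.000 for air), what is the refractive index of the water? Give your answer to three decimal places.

n = sin θ_i / sin θ_r = sin 77.3° / sin 47.1° = 0.9755 / 0.7325 = 1.3317.

1.332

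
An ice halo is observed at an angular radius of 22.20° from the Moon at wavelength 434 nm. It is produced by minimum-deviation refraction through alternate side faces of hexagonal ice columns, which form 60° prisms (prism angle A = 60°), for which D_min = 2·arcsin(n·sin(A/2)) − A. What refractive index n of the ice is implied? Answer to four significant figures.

Rearranging: n = sin((D_min + A)/2) / sin(A/2).
(D_min + A)/2 = (22.20° + 60°)/2 = 41.100°.
n = sin 41.100° / sin 30° = 0.6574 / 0.5000 = 1.3148.

1.315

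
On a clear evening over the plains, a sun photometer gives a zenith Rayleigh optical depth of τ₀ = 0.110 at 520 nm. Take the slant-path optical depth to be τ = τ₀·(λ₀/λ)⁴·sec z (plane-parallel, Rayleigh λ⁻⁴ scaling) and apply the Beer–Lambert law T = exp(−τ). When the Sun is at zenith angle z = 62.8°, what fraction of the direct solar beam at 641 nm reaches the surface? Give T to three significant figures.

sec 62.8° = 2.1877.
τ = 0.110 × (520/641)⁴ × 2.1877 = 0.110 × 0.4331 × 2.1877 = 0.1042.
T = exp(−0.1042) = 0.9010.

0.901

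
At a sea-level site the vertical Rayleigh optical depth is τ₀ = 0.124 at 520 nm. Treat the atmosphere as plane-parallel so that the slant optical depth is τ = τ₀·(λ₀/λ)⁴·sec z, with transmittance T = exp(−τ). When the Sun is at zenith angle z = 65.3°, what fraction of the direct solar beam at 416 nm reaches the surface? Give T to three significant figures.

0.485

sec 65.3° = 2.3931.
τ = 0.124 × (520/416)⁴ × 2.3931 = 0.124 × 2.4414 × 2.3931 = 0.7245.
T = exp(−0.7245) = 0.4846.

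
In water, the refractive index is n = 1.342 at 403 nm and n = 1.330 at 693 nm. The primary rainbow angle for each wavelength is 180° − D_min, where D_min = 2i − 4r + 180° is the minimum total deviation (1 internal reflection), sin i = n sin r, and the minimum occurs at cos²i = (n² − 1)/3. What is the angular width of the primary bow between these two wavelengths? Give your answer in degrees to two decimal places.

At 403 nm (n = 1.342): cos²i = 0.26699 → i = 58.888°, r = 39.641°, D_min = 139.213°, rainbow angle = 40.787°.
At 693 nm (n = 1.330): cos²i = 0.25630 → i = 59.585°, r = 40.422°, D_min = 137.484°, rainbow angle = 42.516°.
Angular width = |40.787° − 42.516°| = 1.729°.

1.73°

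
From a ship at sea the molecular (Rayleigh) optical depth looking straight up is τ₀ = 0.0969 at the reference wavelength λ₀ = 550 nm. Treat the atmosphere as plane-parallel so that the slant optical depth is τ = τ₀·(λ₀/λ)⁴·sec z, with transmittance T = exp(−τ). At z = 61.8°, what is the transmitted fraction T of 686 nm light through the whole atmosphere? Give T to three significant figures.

sec 61.8° = 2.1162.
τ = 0.0969 × (550/686)⁴ × 2.1162 = 0.0969 × 0.4132 × 2.1162 = 0.0847.
T = exp(−0.0847) = 0.9188.

0.919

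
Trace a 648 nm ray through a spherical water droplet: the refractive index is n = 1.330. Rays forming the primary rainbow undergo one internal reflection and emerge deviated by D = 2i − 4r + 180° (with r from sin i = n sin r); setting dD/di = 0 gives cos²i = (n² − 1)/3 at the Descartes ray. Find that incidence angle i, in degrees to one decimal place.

cos²i = (1.330² − 1)/3 = (1.76890 − 1)/3 = 0.25630.
cos i = 0.50626, so i = 59.585°.

59.6°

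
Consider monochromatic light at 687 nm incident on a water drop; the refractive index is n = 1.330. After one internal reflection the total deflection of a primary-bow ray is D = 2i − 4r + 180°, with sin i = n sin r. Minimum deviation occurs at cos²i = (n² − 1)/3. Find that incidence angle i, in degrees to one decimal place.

cos²i = (1.330² − 1)/3 = (1.76890 − 1)/3 = 0.25630.
cos i = 0.50626, so i = 59.585°.

59.6°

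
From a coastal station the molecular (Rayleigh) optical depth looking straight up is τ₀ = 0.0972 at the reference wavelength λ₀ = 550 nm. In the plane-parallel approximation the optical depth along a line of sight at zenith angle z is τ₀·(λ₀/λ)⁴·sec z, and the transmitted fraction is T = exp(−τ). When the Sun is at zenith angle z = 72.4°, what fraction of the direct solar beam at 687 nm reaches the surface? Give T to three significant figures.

sec 72.4° = 3.3072.
τ = 0.0972 × (550/687)⁴ × 3.3072 = 0.0972 × 0.4108 × 3.3072 = 0.1321.
T = exp(−0.1321) = 0.8763.

0.876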